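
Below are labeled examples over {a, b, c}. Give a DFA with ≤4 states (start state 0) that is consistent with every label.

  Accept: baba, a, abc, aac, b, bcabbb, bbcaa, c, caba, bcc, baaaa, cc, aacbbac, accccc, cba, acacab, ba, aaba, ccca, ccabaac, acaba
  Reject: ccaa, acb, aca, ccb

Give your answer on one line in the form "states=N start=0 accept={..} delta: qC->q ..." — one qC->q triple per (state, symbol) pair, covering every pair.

states=4 start=0 accept={0,1,3} delta: 0a->0 0b->0 0c->1 1a->2 1b->2 1c->3 2a->0 2b->0 2c->0 3a->1 3b->2 3c->0

State merging on the prefix tree: take the shortest (then alphabetical) example prefix whose next move is undefined and point that move at state 0, else 1, else 2, ...; a target is out if some Accept/Reject pair would then sit in one state with the same input left (inseparable). If every existing state is out, open a new one.
a: 0a undefined. 0a->0: ok.
b: 0b undefined. 0b->0: ok.
c: 0c undefined. 0c->0: no, baba/ccaa meet in 0. Open state 1: 0c->1.
ca: 1a undefined. 1a->0: no, baba/aca meet in 0. 1a->1: no, abc/aca meet in 1. Open state 2: 1a->2.
cb: 1b undefined. 1b->0: no, baba/acb meet in 0. 1b->1: no, abc/acb meet in 1. 1b->2: ok.
cc: 1c undefined. 1c->0: no, baba/ccaa meet in 0. 1c->1: no, bbcaa/ccaa meet in 2 with "a" left. 1c->2: no, bcc/acb meet in 2. Open state 3: 1c->3.
cab: 2b undefined. 2b->0: ok.
cba: 2a undefined. 2a->0: ok.
cca: 3a undefined. 3a->0: no, baba/ccaa meet in 0. 3a->1: ok.
ccb: 3b undefined. 3b->0: no, baba/ccb meet in 0. 3b->1: no, abc/ccb meet in 1. 3b->2: ok.
ccc: 3c undefined. 3c->0: ok.
acac: 2c undefined. 2c->0: ok.
All examples now run through 4 states with every (state, symbol) defined. Accept strings end in {0,1,3}, Reject strings end in {2}; accept={0,1,3}.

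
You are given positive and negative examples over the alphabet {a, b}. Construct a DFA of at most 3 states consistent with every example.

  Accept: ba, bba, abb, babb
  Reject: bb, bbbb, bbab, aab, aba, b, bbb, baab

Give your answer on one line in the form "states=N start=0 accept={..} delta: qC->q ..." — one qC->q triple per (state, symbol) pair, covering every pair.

states=3 start=0 accept={1} delta: 0a->1 0b->0 1a->0 1b->2 2a->0 2b->1

State merging on the prefix tree: take the shortest (then alphabetical) example prefix whose next move is undefined and point that move at state 0, else 1, else 2, ...; a target is out if some Accept/Reject pair would then sit in one state with the same input left (inseparable). If every existing state is out, open a new one.
a: 0a undefined. 0a->0: no, ba/aba meet in 0 with "ba" left. Open state 1: 0a->1.
b: 0b undefined. 0b->0: ok.
aa: 1a undefined. 1a->0: ok.
ab: 1b undefined. 1b->0: no, ba/aba meet in 1. 1b->1: no, ba/bbab meet in 1. Open state 2: 1b->2.
aba: 2a undefined. 2a->0: ok.
abb: 2b undefined. 2b->0: no, abb/bb meet in 0. 2b->1: ok.
All examples now run through 3 states with every (state, symbol) defined. Accept strings end in {1}, Reject strings end in {0,2}; accept={1}.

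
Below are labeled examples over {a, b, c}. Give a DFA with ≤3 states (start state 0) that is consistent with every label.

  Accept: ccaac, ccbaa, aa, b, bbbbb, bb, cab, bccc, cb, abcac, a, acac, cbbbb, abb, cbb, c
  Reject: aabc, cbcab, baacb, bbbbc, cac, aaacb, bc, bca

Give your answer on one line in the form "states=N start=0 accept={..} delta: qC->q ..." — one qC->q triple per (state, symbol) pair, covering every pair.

Fold the examples into a partial DFA from state 0: repeatedly fix the first undefined (state, symbol) met by the shortest-then-alphabetical prefix, trying targets in increasing order and rejecting any under which an Accept and a Reject string meet in one state with the same remainder; add a state when all current targets are rejected. Accepting states are where Accept strings end.
a: 0a undefined. 0a->0: no, cb/aaacb meet in 0 with "cb" left. Open state 1: 0a->1.
b: 0b undefined. 0b->0: no, c/bbbbc meet in 0 with "c" left. 0b->1: ok.
c: 0c undefined. 0c->0: ok.
aa: 1a undefined. 1a->0: ok.
ab: 1b undefined. 1b->0: no, ccaac/bbbbc meet in 0. 1b->1: ok.
ac: 1c undefined. 1c->0: no, ccaac/aabc meet in 0. 1c->1: no, ccaac/bca meet in 0. Open state 2: 1c->2.
aca: 2a undefined. 2a->0: no, ccaac/bca meet in 0. 2a->1: no, ccbaa/cbcab meet in 1. 2a->2: ok.
bcc: 2c undefined. 2c->0: ok.
aaacb: 2b undefined. 2b->0: no, ccaac/cbcab meet in 0. 2b->1: no, ccbaa/cbcab meet in 1. 2b->2: ok.
All examples now run through 3 states with every (state, symbol) defined. Accept strings end in {0,1}, Reject strings end in {2}; accept={0,1}.

states=3 start=0 accept={0,1} delta: 0a->1 0b->1 0c->0 1a->0 1b->1 1c->2 2a->2 2b->2 2c->0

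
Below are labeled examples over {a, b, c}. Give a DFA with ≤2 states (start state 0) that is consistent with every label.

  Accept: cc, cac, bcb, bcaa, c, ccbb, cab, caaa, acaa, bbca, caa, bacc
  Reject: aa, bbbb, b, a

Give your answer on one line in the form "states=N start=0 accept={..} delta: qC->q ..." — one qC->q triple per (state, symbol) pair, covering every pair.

State merging on the prefix tree: take the shortest (then alphabetical) example prefix whose next move is undefined and point that move at state 0, else 1, else 2, ...; a target is out if some Accept/Reject pair would then sit in one state with the same input left (inseparable). If every existing state is out, open a new one.
a: 0a undefined. 0a->0: ok.
b: 0b undefined. 0b->0: ok.
c: 0c undefined. 0c->0: no, cc/aa meet in 0. Open state 1: 0c->1.
ca: 1a undefined. 1a->0: no, bcaa/aa meet in 0. 1a->1: ok.
cc: 1c undefined. 1c->0: no, cc/aa meet in 0. 1c->1: ok.
bcb: 1b undefined. 1b->0: no, bcb/aa meet in 0. 1b->1: ok.
All examples now run through 2 states with every (state, symbol) defined. Accept strings end in {1}, Reject strings end in {0}; accept={1}.

states=2 start=0 accept={1} delta: 0a->0 0b->0 0c->1 1a->1 1b->1 1c->1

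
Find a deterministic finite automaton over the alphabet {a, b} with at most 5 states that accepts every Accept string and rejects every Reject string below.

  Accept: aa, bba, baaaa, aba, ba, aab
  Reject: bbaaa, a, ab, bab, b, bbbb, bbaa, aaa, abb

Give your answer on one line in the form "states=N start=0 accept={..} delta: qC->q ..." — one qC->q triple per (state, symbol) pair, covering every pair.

states=5 start=0 accept={3,4} delta: 0a->1 0b->2 1a->3 1b->1 2a->4 2b->1 3a->0 3b->3 4a->0 4b->0

State merging on the prefix tree: take the shortest (then alphabetical) example prefix whose next move is undefined and point that move at state 0, else 1, else 2, ...; a target is out if some Accept/Reject pair would then sit in one state with the same input left (inseparable). If every existing state is out, open a new one.
a: 0a undefined. 0a->0: no, aa/a meet in 0. Open state 1: 0a->1.
b: 0b undefined. 0b->0: no, aa/bbaa meet in 1 with "a" left. 0b->1: no, aab/bab meet in 1 with "ab" left. Open state 2: 0b->2.
aa: 1a undefined. 1a->0: no, aab/b meet in 2. 1a->1: no, aa/a meet in 1. 1a->2: no, aa/b meet in 2. Open state 3: 1a->3.
ab: 1b undefined. 1b->0: no, aba/a meet in 1. 1b->1: ok.
ba: 2a undefined. 2a->0: no, baaaa/aaa meet in 3 with "a" left. 2a->1: no, ba/a meet in 1. 2a->2: no, baaaa/b meet in 2. 2a->3: no, aab/bab meet in 3 with "b" left. Open state 4: 2a->4.
bb: 2b undefined. 2b->0: no, aa/bbaa meet in 3. 2b->1: ok.
aaa: 3a undefined. 3a->0: ok.
aab: 3b undefined. 3b->0: no, aab/bbaa meet in 0. 3b->1: no, aab/bbaaa meet in 1. 3b->2: no, aab/b meet in 2. 3b->3: ok.
baa: 4a undefined. 4a->0: ok.
bab: 4b undefined. 4b->0: ok.
All examples now run through 5 states with every (state, symbol) defined. Accept strings end in {3,4}, Reject strings end in {0,1,2}; accept={3,4}.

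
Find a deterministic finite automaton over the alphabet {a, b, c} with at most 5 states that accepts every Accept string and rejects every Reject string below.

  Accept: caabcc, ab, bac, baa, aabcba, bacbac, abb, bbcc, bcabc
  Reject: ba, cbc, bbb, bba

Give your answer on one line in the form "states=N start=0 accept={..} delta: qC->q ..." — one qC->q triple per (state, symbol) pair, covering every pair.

states=4 start=0 accept={0,1,3} delta: 0a->0 0b->1 0c->0 1a->2 1b->3 1c->2 2a->1 2b->0 2c->0 3a->2 3b->2 3c->0

Fold the examples into a partial DFA from state 0: repeatedly fix the first undefined (state, symbol) met by the shortest-then-alphabetical prefix, trying targets in increasing order and rejecting any under which an Accept and a Reject string meet in one state with the same remainder; add a state when all current targets are rejected. Accepting states are where Accept strings end.
a: 0a undefined. 0a->0: ok.
b: 0b undefined. 0b->0: no, ab/ba meet in 0. Open state 1: 0b->1.
c: 0c undefined. 0c->0: ok.
ba: 1a undefined. 1a->0: no, bac/ba meet in 0. 1a->1: no, ab/ba meet in 1. Open state 2: 1a->2.
bb: 1b undefined. 1b->0: no, ab/bbb meet in 1. 1b->1: no, ab/bbb meet in 1. 1b->2: no, baa/bba meet in 2 with "a" left. Open state 3: 1b->3.
bc: 1c undefined. 1c->0: no, caabcc/cbc meet in 0. 1c->1: no, caabcc/cbc meet in 1. 1c->2: ok.
baa: 2a undefined. 2a->0: no, bcabc/ba meet in 2. 2a->1: ok.
bac: 2c undefined. 2c->0: ok.
bba: 3a undefined. 3a->0: no, caabcc/bba meet in 0. 3a->1: no, ab/bba meet in 1. 3a->2: ok.
bbb: 3b undefined. 3b->0: no, caabcc/bbb meet in 0. 3b->1: no, ab/bbb meet in 1. 3b->2: ok.
bbc: 3c undefined. 3c->0: ok.
aabcb: 2b undefined. 2b->0: ok.
All examples now run through 4 states with every (state, symbol) defined. Accept strings end in {0,1,3}, Reject strings end in {2}; accept={0,1,3}.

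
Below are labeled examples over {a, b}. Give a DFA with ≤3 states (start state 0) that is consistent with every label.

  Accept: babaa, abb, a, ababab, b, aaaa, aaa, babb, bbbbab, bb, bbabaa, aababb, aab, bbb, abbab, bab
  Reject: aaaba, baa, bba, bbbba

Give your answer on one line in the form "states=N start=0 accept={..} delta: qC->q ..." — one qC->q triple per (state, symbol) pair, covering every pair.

states=3 start=0 accept={0,1} delta: 0a->0 0b->1 1a->2 1b->1 2a->2 2b->0

Fold the examples into a partial DFA from state 0: repeatedly fix the first undefined (state, symbol) met by the shortest-then-alphabetical prefix, trying targets in increasing order and rejecting any under which an Accept and a Reject string meet in one state with the same remainder; add a state when all current targets are rejected. Accepting states are where Accept strings end.
a: 0a undefined. 0a->0: ok.
b: 0b undefined. 0b->0: no, babaa/aaaba meet in 0. Open state 1: 0b->1.
ba: 1a undefined. 1a->0: no, babaa/aaaba meet in 0. 1a->1: no, b/aaaba meet in 1. Open state 2: 1a->2.
bb: 1b undefined. 1b->0: no, abb/bba meet in 0. 1b->1: ok.
baa: 2a undefined. 2a->0: no, a/baa meet in 0. 2a->1: no, abb/baa meet in 1. 2a->2: ok.
bab: 2b undefined. 2b->0: ok.
All examples now run through 3 states with every (state, symbol) defined. Accept strings end in {0,1}, Reject strings end in {2}; accept={0,1}.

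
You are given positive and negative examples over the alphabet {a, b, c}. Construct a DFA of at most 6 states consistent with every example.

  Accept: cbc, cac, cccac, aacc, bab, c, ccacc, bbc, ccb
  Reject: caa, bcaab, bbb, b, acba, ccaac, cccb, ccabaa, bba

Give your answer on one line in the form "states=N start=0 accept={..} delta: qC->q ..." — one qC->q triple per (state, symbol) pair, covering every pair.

states=4 start=0 accept={2,3} delta: 0a->0 0b->1 0c->2 1a->1 1b->2 1c->0 2a->0 2b->0 2c->3 3a->1 3b->2 3c->0

State merging on the prefix tree: take the shortest (then alphabetical) example prefix whose next move is undefined and point that move at state 0, else 1, else 2, ...; a target is out if some Accept/Reject pair would then sit in one state with the same input left (inseparable). If every existing state is out, open a new one.
a: 0a undefined. 0a->0: ok.
b: 0b undefined. 0b->0: no, bab/bbb meet in 0. Open state 1: 0b->1.
c: 0c undefined. 0c->0: no, cac/caa meet in 0. 0c->1: no, c/b meet in 1. Open state 2: 0c->2.
ba: 1a undefined. 1a->0: no, bab/b meet in 1. 1a->1: ok.
bb: 1b undefined. 1b->0: no, bab/bba meet in 0. 1b->1: no, bab/bbb meet in 1. 1b->2: ok.
bc: 1c undefined. 1c->0: ok.
ca: 2a undefined. 2a->0: ok.
cb: 2b undefined. 2b->0: ok.
cc: 2c undefined. 2c->0: no, cbc/ccaac meet in 2. 2c->1: no, aacc/bcaab meet in 1. 2c->2: no, cbc/ccaac meet in 2. Open state 3: 2c->3.
cca: 3a undefined. 3a->0: no, cbc/ccaac meet in 2. 3a->1: ok.
ccb: 3b undefined. 3b->0: no, ccb/caa meet in 0. 3b->1: no, ccb/bcaab meet in 1. 3b->2: ok.
ccc: 3c undefined. 3c->0: ok.
All examples now run through 4 states with every (state, symbol) defined. Accept strings end in {2,3}, Reject strings end in {0,1}; accept={2,3}.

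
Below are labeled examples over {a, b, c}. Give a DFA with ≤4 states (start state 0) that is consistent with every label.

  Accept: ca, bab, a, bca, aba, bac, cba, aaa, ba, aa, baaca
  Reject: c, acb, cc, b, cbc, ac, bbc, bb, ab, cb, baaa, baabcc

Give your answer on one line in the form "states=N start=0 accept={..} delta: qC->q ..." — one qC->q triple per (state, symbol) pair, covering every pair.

Fold the examples into a partial DFA from state 0: repeatedly fix the first undefined (state, symbol) met by the shortest-then-alphabetical prefix, trying targets in increasing order and rejecting any under which an Accept and a Reject string meet in one state with the same remainder; add a state when all current targets are rejected. Accepting states are where Accept strings end.
a: 0a undefined. 0a->0: ok.
b: 0b undefined. 0b->0: no, bab/b meet in 0. Open state 1: 0b->1.
c: 0c undefined. 0c->0: no, ca/c meet in 0. 0c->1: ok.
ba: 1a undefined. 1a->0: no, ca/baaa meet in 0. 1a->1: no, ca/c meet in 1. Open state 2: 1a->2.
bb: 1b undefined. 1b->0: no, a/acb meet in 0. 1b->1: ok.
bc: 1c undefined. 1c->0: no, a/cc meet in 0. 1c->1: ok.
baa: 2a undefined. 2a->0: no, a/baaa meet in 0. 2a->1: no, ca/baaa meet in 2. 2a->2: no, ca/baaa meet in 2. Open state 3: 2a->3.
bab: 2b undefined. 2b->0: ok.
bac: 2c undefined. 2c->0: ok.
baaa: 3a undefined. 3a->0: no, bab/baaa meet in 0. 3a->1: ok.
baab: 3b undefined. 3b->0: ok.
baac: 3c undefined. 3c->0: ok.
All examples now run through 4 states with every (state, symbol) defined. Accept strings end in {0,2}, Reject strings end in {1}; accept={0,2}.

states=4 start=0 accept={0,2} delta: 0a->0 0b->1 0c->1 1a->2 1b->1 1c->1 2a->3 2b->0 2c->0 3a->1 3b->0 3c->0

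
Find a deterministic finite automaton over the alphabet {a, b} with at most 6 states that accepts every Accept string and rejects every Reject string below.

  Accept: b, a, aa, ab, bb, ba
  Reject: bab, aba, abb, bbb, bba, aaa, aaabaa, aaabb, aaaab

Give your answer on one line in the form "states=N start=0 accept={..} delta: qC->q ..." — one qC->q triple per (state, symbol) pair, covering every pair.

states=4 start=0 accept={1,2} delta: 0a->1 0b->1 1a->2 1b->2 2a->3 2b->0 3a->2 3b->3

State merging on the prefix tree: take the shortest (then alphabetical) example prefix whose next move is undefined and point that move at state 0, else 1, else 2, ...; a target is out if some Accept/Reject pair would then sit in one state with the same input left (inseparable). If every existing state is out, open a new one.
a: 0a undefined. 0a->0: no, b/aaaab meet in 0 with "b" left. Open state 1: 0a->1.
b: 0b undefined. 0b->0: no, b/bbb meet in 0. 0b->1: ok.
aa: 1a undefined. 1a->0: no, b/bab meet in 1. 1a->1: no, b/aaa meet in 1. Open state 2: 1a->2.
ab: 1b undefined. 1b->0: no, b/aba meet in 1. 1b->1: no, b/abb meet in 1. 1b->2: ok.
aaa: 2a undefined. 2a->0: no, aa/aaabb meet in 2. 2a->1: no, b/aba meet in 1. 2a->2: no, aa/aba meet in 2. Open state 3: 2a->3.
abb: 2b undefined. 2b->0: ok.
aaaa: 3a undefined. 3a->0: no, b/aaaab meet in 1. 3a->1: no, aa/aaaab meet in 2. 3a->2: ok.
aaab: 3b undefined. 3b->0: no, b/aaabb meet in 1. 3b->1: no, aa/aaabb meet in 2. 3b->2: no, aa/aaabaa meet in 2. 3b->3: ok.
All examples now run through 4 states with every (state, symbol) defined. Accept strings end in {1,2}, Reject strings end in {0,3}; accept={1,2}.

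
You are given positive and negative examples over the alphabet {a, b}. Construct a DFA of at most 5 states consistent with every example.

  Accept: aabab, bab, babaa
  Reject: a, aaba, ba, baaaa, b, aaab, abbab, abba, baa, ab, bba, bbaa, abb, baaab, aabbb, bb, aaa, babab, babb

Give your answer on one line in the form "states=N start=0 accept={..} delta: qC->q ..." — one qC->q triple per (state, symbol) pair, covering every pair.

states=4 start=0 accept={3} delta: 0a->0 0b->1 1a->2 1b->0 2a->0 2b->3 3a->3 3b->0

Fold the examples into a partial DFA from state 0: repeatedly fix the first undefined (state, symbol) met by the shortest-then-alphabetical prefix, trying targets in increasing order and rejecting any under which an Accept and a Reject string meet in one state with the same remainder; add a state when all current targets are rejected. Accepting states are where Accept strings end.
a: 0a undefined. 0a->0: ok.
b: 0b undefined. 0b->0: no, aabab/a meet in 0. Open state 1: 0b->1.
ba: 1a undefined. 1a->0: no, aabab/b meet in 1. 1a->1: no, aabab/abb meet in 1 with "b" left. Open state 2: 1a->2.
bb: 1b undefined. 1b->0: ok.
baa: 2a undefined. 2a->0: ok.
bab: 2b undefined. 2b->0: no, aabab/a meet in 0. 2b->1: no, aabab/b meet in 1. 2b->2: no, aabab/aaba meet in 2. Open state 3: 2b->3.
baba: 3a undefined. 3a->0: no, babaa/a meet in 0. 3a->1: no, babaa/aaba meet in 2. 3a->2: no, aabab/babab meet in 3. 3a->3: ok.
babb: 3b undefined. 3b->0: ok.
All examples now run through 4 states with every (state, symbol) defined. Accept strings end in {3}, Reject strings end in {0,1,2}; accept={3}.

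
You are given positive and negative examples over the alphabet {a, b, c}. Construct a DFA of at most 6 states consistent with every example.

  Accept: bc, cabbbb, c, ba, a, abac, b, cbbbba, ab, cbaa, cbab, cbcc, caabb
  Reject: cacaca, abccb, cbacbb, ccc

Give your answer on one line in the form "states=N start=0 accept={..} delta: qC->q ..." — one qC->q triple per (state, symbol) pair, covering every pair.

states=4 start=0 accept={0,1,2} delta: 0a->0 0b->0 0c->1 1a->1 1b->2 1c->3 2a->1 2b->0 2c->0 3a->3 3b->3 3c->3

Grow the machine one transition at a time. Run the examples from 0; the earliest place one falls off (shortest prefix, ties alphabetical) gets sent to the lowest-numbered state that keeps every Accept/Reject pair distinguishable — a pair clashes when both reach the same state with identical unread suffix — and to a fresh state only if none does.
a: 0a undefined. 0a->0: ok.
b: 0b undefined. 0b->0: ok.
c: 0c undefined. 0c->0: no, bc/cacaca meet in 0. Open state 1: 0c->1.
ca: 1a undefined. 1a->0: no, cabbbb/cacaca meet in 0. 1a->1: ok.
cb: 1b undefined. 1b->0: no, cabbbb/cbacbb meet in 0. 1b->1: no, cbcc/ccc meet in 1 with "cc" left. Open state 2: 1b->2.
cc: 1c undefined. 1c->0: no, bc/cacaca meet in 1. 1c->1: no, bc/cacaca meet in 1. 1c->2: no, caabb/abccb meet in 2 with "b" left. Open state 3: 1c->3.
cba: 2a undefined. 2a->0: no, caabb/cbacbb meet in 2 with "b" left. 2a->1: ok.
cbb: 2b undefined. 2b->0: ok.
cbc: 2c undefined. 2c->0: ok.
ccc: 3c undefined. 3c->0: no, cabbbb/ccc meet in 0. 3c->1: no, bc/ccc meet in 1. 3c->2: no, cbab/ccc meet in 2. 3c->3: ok.
caca: 3a undefined. 3a->0: no, bc/cacaca meet in 1. 3a->1: no, bc/cacaca meet in 1. 3a->2: no, cabbbb/cacaca meet in 0. 3a->3: ok.
abccb: 3b undefined. 3b->0: no, cabbbb/abccb meet in 0. 3b->1: no, bc/abccb meet in 1. 3b->2: no, cabbbb/cbacbb meet in 0. 3b->3: ok.
All examples now run through 4 states with every (state, symbol) defined. Accept strings end in {0,1,2}, Reject strings end in {3}; accept={0,1,2}.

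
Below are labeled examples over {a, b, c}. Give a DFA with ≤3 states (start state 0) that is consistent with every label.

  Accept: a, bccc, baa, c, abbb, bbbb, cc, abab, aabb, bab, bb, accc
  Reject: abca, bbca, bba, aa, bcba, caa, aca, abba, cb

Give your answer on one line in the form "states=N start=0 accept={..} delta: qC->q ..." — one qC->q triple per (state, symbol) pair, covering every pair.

states=3 start=0 accept={1,2} delta: 0a->1 0b->1 0c->2 1a->0 1b->1 1c->1 2a->1 2b->0 2c->1

Fold the examples into a partial DFA from state 0: repeatedly fix the first undefined (state, symbol) met by the shortest-then-alphabetical prefix, trying targets in increasing order and rejecting any under which an Accept and a Reject string meet in one state with the same remainder; add a state when all current targets are rejected. Accepting states are where Accept strings end.
a: 0a undefined. 0a->0: no, a/aa meet in 0. Open state 1: 0a->1.
b: 0b undefined. 0b->0: no, a/bba meet in 1. 0b->1: ok.
c: 0c undefined. 0c->0: no, a/cb meet in 1. 0c->1: no, baa/caa meet in 1 with "aa" left. Open state 2: 0c->2.
aa: 1a undefined. 1a->0: ok.
ab: 1b undefined. 1b->0: no, a/bba meet in 1. 1b->1: ok.
ac: 1c undefined. 1c->0: no, a/abca meet in 1. 1c->1: ok.
ca: 2a undefined. 2a->0: no, a/caa meet in 1. 2a->1: ok.
cb: 2b undefined. 2b->0: ok.
cc: 2c undefined. 2c->0: no, cc/abca meet in 0. 2c->1: ok.
All examples now run through 3 states with every (state, symbol) defined. Accept strings end in {1,2}, Reject strings end in {0}; accept={1,2}.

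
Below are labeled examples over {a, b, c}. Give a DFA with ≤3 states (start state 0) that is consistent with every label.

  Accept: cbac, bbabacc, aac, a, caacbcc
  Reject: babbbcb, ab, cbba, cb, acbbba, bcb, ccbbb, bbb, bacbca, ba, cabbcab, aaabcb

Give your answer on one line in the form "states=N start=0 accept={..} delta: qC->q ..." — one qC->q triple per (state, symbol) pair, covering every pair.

State merging on the prefix tree: take the shortest (then alphabetical) example prefix whose next move is undefined and point that move at state 0, else 1, else 2, ...; a target is out if some Accept/Reject pair would then sit in one state with the same input left (inseparable). If every existing state is out, open a new one.
a: 0a undefined. 0a->0: ok.
b: 0b undefined. 0b->0: no, a/ab meet in 0. Open state 1: 0b->1.
c: 0c undefined. 0c->0: ok.
ba: 1a undefined. 1a->0: no, cbac/ba meet in 0. 1a->1: ok.
bb: 1b undefined. 1b->0: no, aac/cbba meet in 0. 1b->1: ok.
bc: 1c undefined. 1c->0: no, cbac/bacbca meet in 0. 1c->1: no, cbac/babbbcb meet in 1. Open state 2: 1c->2.
bcb: 2b undefined. 2b->0: no, aac/babbbcb meet in 0. 2b->1: ok.
bacbca: 2a undefined. 2a->0: no, aac/bacbca meet in 0. 2a->1: ok.
bbabacc: 2c undefined. 2c->0: ok.
All examples now run through 3 states with every (state, symbol) defined. Accept strings end in {0,2}, Reject strings end in {1}; accept={0,2}.

states=3 start=0 accept={0,2} delta: 0a->0 0b->1 0c->0 1a->1 1b->1 1c->2 2a->1 2b->1 2c->0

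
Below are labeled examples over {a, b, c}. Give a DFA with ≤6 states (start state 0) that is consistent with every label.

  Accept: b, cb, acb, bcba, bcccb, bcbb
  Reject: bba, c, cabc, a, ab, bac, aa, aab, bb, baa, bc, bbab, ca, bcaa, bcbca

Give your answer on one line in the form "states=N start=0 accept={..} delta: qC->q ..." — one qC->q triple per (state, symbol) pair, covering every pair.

Fold the examples into a partial DFA from state 0: repeatedly fix the first undefined (state, symbol) met by the shortest-then-alphabetical prefix, trying targets in increasing order and rejecting any under which an Accept and a Reject string meet in one state with the same remainder; add a state when all current targets are rejected. Accepting states are where Accept strings end.
a: 0a undefined. 0a->0: no, b/ab meet in 0 with "b" left. Open state 1: 0a->1.
b: 0b undefined. 0b->0: no, b/bb meet in 0. 0b->1: no, b/a meet in 1. Open state 2: 0b->2.
c: 0c undefined. 0c->0: ok.
aa: 1a undefined. 1a->0: no, b/aab meet in 2. 1a->1: ok.
ab: 1b undefined. 1b->0: ok.
ac: 1c undefined. 1c->0: ok.
ba: 2a undefined. 2a->0: ok.
bb: 2b undefined. 2b->0: ok.
bc: 2c undefined. 2c->0: no, bcba/c meet in 0. 2c->1: no, bcba/bba meet in 1. 2c->2: no, b/bc meet in 2. Open state 3: 2c->3.
bca: 3a undefined. 3a->0: ok.
bcb: 3b undefined. 3b->0: no, bcba/bba meet in 1. 3b->1: no, bcba/bba meet in 1. 3b->2: no, bcba/c meet in 0. 3b->3: no, bcba/c meet in 0. Open state 4: 3b->4.
bcc: 3c undefined. 3c->0: ok.
bcba: 4a undefined. 4a->0: no, bcba/c meet in 0. 4a->1: no, bcba/bba meet in 1. 4a->2: ok.
bcbb: 4b undefined. 4b->0: no, bcbb/c meet in 0. 4b->1: no, bcbb/bba meet in 1. 4b->2: ok.
bcbc: 4c undefined. 4c->0: ok.
All examples now run through 5 states with every (state, symbol) defined. Accept strings end in {2}, Reject strings end in {0,1,3}; accept={2}.

states=5 start=0 accept={2} delta: 0a->1 0b->2 0c->0 1a->1 1b->0 1c->0 2a->0 2b->0 2c->3 3a->0 3b->4 3c->0 4a->2 4b->2 4c->0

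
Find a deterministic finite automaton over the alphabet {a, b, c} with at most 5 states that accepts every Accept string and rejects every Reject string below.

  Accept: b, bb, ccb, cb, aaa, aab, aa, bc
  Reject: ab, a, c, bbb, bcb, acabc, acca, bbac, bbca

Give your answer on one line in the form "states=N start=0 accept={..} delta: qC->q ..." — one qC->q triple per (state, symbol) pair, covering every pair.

states=4 start=0 accept={2,3} delta: 0a->1 0b->2 0c->0 1a->2 1b->0 1c->0 2a->2 2b->3 2c->3 3a->0 3b->0 3c->0

Grow the machine one transition at a time. Run the examples from 0; the earliest place one falls off (shortest prefix, ties alphabetical) gets sent to the lowest-numbered state that keeps every Accept/Reject pair distinguishable — a pair clashes when both reach the same state with identical unread suffix — and to a fresh state only if none does.
a: 0a undefined. 0a->0: no, b/ab meet in 0 with "b" left. Open state 1: 0a->1.
b: 0b undefined. 0b->0: no, b/bbb meet in 0. 0b->1: no, b/a meet in 1. Open state 2: 0b->2.
c: 0c undefined. 0c->0: ok.
aa: 1a undefined. 1a->0: no, aaa/a meet in 1. 1a->1: no, aaa/a meet in 1. 1a->2: ok.
ab: 1b undefined. 1b->0: ok.
ac: 1c undefined. 1c->0: ok.
bb: 2b undefined. 2b->0: no, b/bbb meet in 2. 2b->1: no, bb/a meet in 1. 2b->2: no, b/bbb meet in 2. Open state 3: 2b->3.
bc: 2c undefined. 2c->0: no, b/bcb meet in 2. 2c->1: no, bc/a meet in 1. 2c->2: no, bb/bcb meet in 3. 2c->3: ok.
aaa: 2a undefined. 2a->0: no, aaa/ab meet in 0. 2a->1: no, aaa/a meet in 1. 2a->2: ok.
bba: 3a undefined. 3a->0: ok.
bbb: 3b undefined. 3b->0: ok.
bbc: 3c undefined. 3c->0: ok.
All examples now run through 4 states with every (state, symbol) defined. Accept strings end in {2,3}, Reject strings end in {0,1}; accept={2,3}.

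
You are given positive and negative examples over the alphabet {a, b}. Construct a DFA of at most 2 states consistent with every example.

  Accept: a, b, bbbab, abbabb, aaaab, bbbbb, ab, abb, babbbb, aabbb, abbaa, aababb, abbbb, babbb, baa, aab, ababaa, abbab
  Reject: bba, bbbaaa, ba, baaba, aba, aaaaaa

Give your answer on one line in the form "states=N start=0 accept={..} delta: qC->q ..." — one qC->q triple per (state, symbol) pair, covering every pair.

states=2 start=0 accept={1} delta: 0a->1 0b->1 1a->0 1b->1

State merging on the prefix tree: take the shortest (then alphabetical) example prefix whose next move is undefined and point that move at state 0, else 1, else 2, ...; a target is out if some Accept/Reject pair would then sit in one state with the same input left (inseparable). If every existing state is out, open a new one.
a: 0a undefined. 0a->0: no, a/aaaaaa meet in 0. Open state 1: 0a->1.
b: 0b undefined. 0b->0: no, a/bba meet in 1. 0b->1: ok.
aa: 1a undefined. 1a->0: ok.
ab: 1b undefined. 1b->0: no, a/bba meet in 1. 1b->1: ok.
All examples now run through 2 states with every (state, symbol) defined. Accept strings end in {1}, Reject strings end in {0}; accept={1}.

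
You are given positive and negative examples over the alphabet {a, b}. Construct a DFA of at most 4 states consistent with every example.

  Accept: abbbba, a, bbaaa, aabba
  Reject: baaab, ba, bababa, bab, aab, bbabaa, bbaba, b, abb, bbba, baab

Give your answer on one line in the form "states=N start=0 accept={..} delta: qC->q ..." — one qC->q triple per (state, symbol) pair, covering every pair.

states=3 start=0 accept={0} delta: 0a->0 0b->1 1a->1 1b->2 2a->0 2b->1

Fold the examples into a partial DFA from state 0: repeatedly fix the first undefined (state, symbol) met by the shortest-then-alphabetical prefix, trying targets in increasing order and rejecting any under which an Accept and a Reject string meet in one state with the same remainder; add a state when all current targets are rejected. Accepting states are where Accept strings end.
a: 0a undefined. 0a->0: ok.
b: 0b undefined. 0b->0: no, abbbba/baaab meet in 0. Open state 1: 0b->1.
ba: 1a undefined. 1a->0: no, a/ba meet in 0. 1a->1: ok.
bb: 1b undefined. 1b->0: no, abbbba/baaab meet in 0. 1b->1: no, abbbba/baaab meet in 1. Open state 2: 1b->2.
bba: 2a undefined. 2a->0: ok.
bbb: 2b undefined. 2b->0: no, abbbba/ba meet in 1. 2b->1: ok.
All examples now run through 3 states with every (state, symbol) defined. Accept strings end in {0}, Reject strings end in {1,2}; accept={0}.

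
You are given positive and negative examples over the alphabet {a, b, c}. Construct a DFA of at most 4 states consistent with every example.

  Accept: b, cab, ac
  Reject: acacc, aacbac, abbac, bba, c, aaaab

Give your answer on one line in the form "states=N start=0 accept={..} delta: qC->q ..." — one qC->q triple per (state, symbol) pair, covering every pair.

states=3 start=0 accept={0} delta: 0a->1 0b->0 0c->1 1a->2 1b->1 1c->0 2a->0 2b->0 2c->1

Fold the examples into a partial DFA from state 0: repeatedly fix the first undefined (state, symbol) met by the shortest-then-alphabetical prefix, trying targets in increasing order and rejecting any under which an Accept and a Reject string meet in one state with the same remainder; add a state when all current targets are rejected. Accepting states are where Accept strings end.
a: 0a undefined. 0a->0: no, b/aaaab meet in 0 with "b" left. Open state 1: 0a->1.
b: 0b undefined. 0b->0: ok.
c: 0c undefined. 0c->0: no, b/c meet in 0. 0c->1: ok.
aa: 1a undefined. 1a->0: no, b/aaaab meet in 0. 1a->1: no, cab/aaaab meet in 1 with "b" left. Open state 2: 1a->2.
ab: 1b undefined. 1b->0: no, ac/abbac meet in 1 with "c" left. 1b->1: ok.
ac: 1c undefined. 1c->0: ok.
aaa: 2a undefined. 2a->0: ok.
aac: 2c undefined. 2c->0: no, b/aacbac meet in 0. 2c->1: ok.
cab: 2b undefined. 2b->0: ok.
All examples now run through 3 states with every (state, symbol) defined. Accept strings end in {0}, Reject strings end in {1}; accept={0}.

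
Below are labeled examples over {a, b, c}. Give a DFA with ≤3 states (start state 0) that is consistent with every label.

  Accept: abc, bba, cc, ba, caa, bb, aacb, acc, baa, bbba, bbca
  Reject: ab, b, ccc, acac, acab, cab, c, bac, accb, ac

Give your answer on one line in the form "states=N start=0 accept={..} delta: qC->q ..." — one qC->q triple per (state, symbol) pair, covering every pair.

Fold the examples into a partial DFA from state 0: repeatedly fix the first undefined (state, symbol) met by the shortest-then-alphabetical prefix, trying targets in increasing order and rejecting any under which an Accept and a Reject string meet in one state with the same remainder; add a state when all current targets are rejected. Accepting states are where Accept strings end.
a: 0a undefined. 0a->0: ok.
b: 0b undefined. 0b->0: no, abc/c meet in 0 with "c" left. Open state 1: 0b->1.
c: 0c undefined. 0c->0: no, cc/ccc meet in 0. 0c->1: ok.
ba: 1a undefined. 1a->0: ok.
bb: 1b undefined. 1b->0: ok.
cc: 1c undefined. 1c->0: ok.
All examples now run through 2 states with every (state, symbol) defined. Accept strings end in {0}, Reject strings end in {1}; accept={0}.

states=2 start=0 accept={0} delta: 0a->0 0b->1 0c->1 1a->0 1b->0 1c->0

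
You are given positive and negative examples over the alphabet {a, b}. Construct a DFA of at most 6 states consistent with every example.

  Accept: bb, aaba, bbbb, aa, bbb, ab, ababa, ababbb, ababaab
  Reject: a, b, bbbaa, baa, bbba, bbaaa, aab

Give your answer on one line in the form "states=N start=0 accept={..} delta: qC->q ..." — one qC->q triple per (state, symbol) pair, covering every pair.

Grow the machine one transition at a time. Run the examples from 0; the earliest place one falls off (shortest prefix, ties alphabetical) gets sent to the lowest-numbered state that keeps every Accept/Reject pair distinguishable — a pair clashes when both reach the same state with identical unread suffix — and to a fresh state only if none does.
a: 0a undefined. 0a->0: no, aa/a meet in 0. Open state 1: 0a->1.
b: 0b undefined. 0b->0: no, bb/b meet in 0. 0b->1: ok.
aa: 1a undefined. 1a->0: ok.
ab: 1b undefined. 1b->0: no, bb/bbba meet in 0. 1b->1: no, bb/a meet in 1. Open state 2: 1b->2.
aba: 2a undefined. 2a->0: no, aaba/bbaaa meet in 0. 2a->1: no, ababa/a meet in 1. 2a->2: no, bb/bbaaa meet in 2. Open state 3: 2a->3.
bbb: 2b undefined. 2b->0: no, aaba/bbbaa meet in 0. 2b->1: no, aaba/bbba meet in 0. 2b->2: ok.
abab: 3b undefined. 3b->0: no, ababa/a meet in 1. 3b->1: ok.
bbaa: 3a undefined. 3a->0: no, aaba/bbbaa meet in 0. 3a->1: no, aaba/bbaaa meet in 0. 3a->2: no, bb/bbbaa meet in 2. 3a->3: ok.
All examples now run through 4 states with every (state, symbol) defined. Accept strings end in {0,2}, Reject strings end in {1,3}; accept={0,2}.

states=4 start=0 accept={0,2} delta: 0a->1 0b->1 1a->0 1b->2 2a->3 2b->2 3a->3 3b->1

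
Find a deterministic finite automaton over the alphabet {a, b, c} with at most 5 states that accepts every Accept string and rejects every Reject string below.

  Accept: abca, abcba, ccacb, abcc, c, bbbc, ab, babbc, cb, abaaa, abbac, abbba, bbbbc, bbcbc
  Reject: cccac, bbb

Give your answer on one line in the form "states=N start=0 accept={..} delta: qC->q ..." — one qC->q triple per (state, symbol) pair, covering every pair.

State merging on the prefix tree: take the shortest (then alphabetical) example prefix whose next move is undefined and point that move at state 0, else 1, else 2, ...; a target is out if some Accept/Reject pair would then sit in one state with the same input left (inseparable). If every existing state is out, open a new one.
a: 0a undefined. 0a->0: ok.
b: 0b undefined. 0b->0: no, ab/bbb meet in 0. Open state 1: 0b->1.
c: 0c undefined. 0c->0: no, c/cccac meet in 0. 0c->1: ok.
ba: 1a undefined. 1a->0: ok.
bb: 1b undefined. 1b->0: no, c/bbb meet in 1. 1b->1: no, c/bbb meet in 1. Open state 2: 1b->2.
cc: 1c undefined. 1c->0: no, abcc/cccac meet in 1. 1c->1: no, abcc/cccac meet in 1. 1c->2: ok.
bbb: 2b undefined. 2b->0: no, abcba/bbb meet in 0. 2b->1: no, c/bbb meet in 1. 2b->2: no, cb/bbb meet in 2. Open state 3: 2b->3.
bbc: 2c undefined. 2c->0: no, c/cccac meet in 1. 2c->1: no, abcc/cccac meet in 1. 2c->2: no, abbac/cccac meet in 2 with "ac" left. 2c->3: no, abcc/bbb meet in 3. Open state 4: 2c->4.
cca: 2a undefined. 2a->0: ok.
bbbb: 3b undefined. 3b->0: ok.
bbbc: 3c undefined. 3c->0: ok.
bbcb: 4b undefined. 4b->0: ok.
ccca: 4a undefined. 4a->0: no, c/cccac meet in 1. 4a->1: no, ccacb/cccac meet in 2. 4a->2: no, abcc/cccac meet in 4. 4a->3: no, abca/cccac meet in 0. 4a->4: ok.
abbba: 3a undefined. 3a->0: ok.
cccac: 4c undefined. 4c->0: no, abca/cccac meet in 0. 4c->1: no, c/cccac meet in 1. 4c->2: no, ccacb/cccac meet in 2. 4c->3: ok.
All examples now run through 5 states with every (state, symbol) defined. Accept strings end in {0,1,2,4}, Reject strings end in {3}; accept={0,1,2,4}.

states=5 start=0 accept={0,1,2,4} delta: 0a->0 0b->1 0c->1 1a->0 1b->2 1c->2 2a->0 2b->3 2c->4 3a->0 3b->0 3c->0 4a->4 4b->0 4c->3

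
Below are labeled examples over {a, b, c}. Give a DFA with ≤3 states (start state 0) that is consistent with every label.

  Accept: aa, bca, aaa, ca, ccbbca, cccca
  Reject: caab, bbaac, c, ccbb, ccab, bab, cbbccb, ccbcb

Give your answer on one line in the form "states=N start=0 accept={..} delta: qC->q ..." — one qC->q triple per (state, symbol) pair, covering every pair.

State merging on the prefix tree: take the shortest (then alphabetical) example prefix whose next move is undefined and point that move at state 0, else 1, else 2, ...; a target is out if some Accept/Reject pair would then sit in one state with the same input left (inseparable). If every existing state is out, open a new one.
a: 0a undefined. 0a->0: ok.
b: 0b undefined. 0b->0: no, aa/bab meet in 0. Open state 1: 0b->1.
c: 0c undefined. 0c->0: no, aa/c meet in 0. 0c->1: ok.
ba: 1a undefined. 1a->0: ok.
bb: 1b undefined. 1b->0: ok.
bc: 1c undefined. 1c->0: no, aa/ccbb meet in 0. 1c->1: no, aa/cbbccb meet in 0. Open state 2: 1c->2.
bca: 2a undefined. 2a->0: ok.
ccb: 2b undefined. 2b->0: no, aa/ccbcb meet in 0. 2b->1: no, aa/ccbb meet in 0. 2b->2: ok.
ccc: 2c undefined. 2c->0: ok.
All examples now run through 3 states with every (state, symbol) defined. Accept strings end in {0}, Reject strings end in {1,2}; accept={0}.

states=3 start=0 accept={0} delta: 0a->0 0b->1 0c->1 1a->0 1b->0 1c->2 2a->0 2b->2 2c->0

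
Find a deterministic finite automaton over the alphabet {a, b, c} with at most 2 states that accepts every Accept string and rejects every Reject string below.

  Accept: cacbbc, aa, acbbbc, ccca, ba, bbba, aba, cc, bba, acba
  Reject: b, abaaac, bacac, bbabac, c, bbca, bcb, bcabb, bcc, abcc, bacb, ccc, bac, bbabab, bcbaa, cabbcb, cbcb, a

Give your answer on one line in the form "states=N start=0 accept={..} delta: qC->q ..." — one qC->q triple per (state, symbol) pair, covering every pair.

states=2 start=0 accept={0} delta: 0a->1 0b->1 0c->1 1a->0 1b->1 1c->0

State merging on the prefix tree: take the shortest (then alphabetical) example prefix whose next move is undefined and point that move at state 0, else 1, else 2, ...; a target is out if some Accept/Reject pair would then sit in one state with the same input left (inseparable). If every existing state is out, open a new one.
a: 0a undefined. 0a->0: no, aa/a meet in 0. Open state 1: 0a->1.
b: 0b undefined. 0b->0: no, ba/a meet in 1. 0b->1: ok.
c: 0c undefined. 0c->0: no, ccca/b meet in 1. 0c->1: ok.
aa: 1a undefined. 1a->0: ok.
ab: 1b undefined. 1b->0: no, cacbbc/abaaac meet in 1 with "c" left. 1b->1: ok.
ac: 1c undefined. 1c->0: ok.
All examples now run through 2 states with every (state, symbol) defined. Accept strings end in {0}, Reject strings end in {1}; accept={0}.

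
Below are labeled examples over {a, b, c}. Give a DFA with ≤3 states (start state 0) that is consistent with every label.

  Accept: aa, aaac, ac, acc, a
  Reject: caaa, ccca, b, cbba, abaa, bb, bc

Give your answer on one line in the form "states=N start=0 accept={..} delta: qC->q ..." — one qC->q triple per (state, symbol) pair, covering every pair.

states=3 start=0 accept={0,2} delta: 0a->0 0b->1 0c->2 1a->1 1b->1 1c->1 2a->1 2b->0 2c->0

Grow the machine one transition at a time. Run the examples from 0; the earliest place one falls off (shortest prefix, ties alphabetical) gets sent to the lowest-numbered state that keeps every Accept/Reject pair distinguishable — a pair clashes when both reach the same state with identical unread suffix — and to a fresh state only if none does.
a: 0a undefined. 0a->0: ok.
b: 0b undefined. 0b->0: no, aa/b meet in 0. Open state 1: 0b->1.
c: 0c undefined. 0c->0: no, aa/caaa meet in 0. 0c->1: no, aaac/b meet in 1. Open state 2: 0c->2.
bb: 1b undefined. 1b->0: no, aa/bb meet in 0. 1b->1: ok.
bc: 1c undefined. 1c->0: no, aa/bc meet in 0. 1c->1: ok.
ca: 2a undefined. 2a->0: no, aa/caaa meet in 0. 2a->1: ok.
cb: 2b undefined. 2b->0: ok.
cc: 2c undefined. 2c->0: ok.
aba: 1a undefined. 1a->0: no, aa/caaa meet in 0. 1a->1: ok.
All examples now run through 3 states with every (state, symbol) defined. Accept strings end in {0,2}, Reject strings end in {1}; accept={0,2}.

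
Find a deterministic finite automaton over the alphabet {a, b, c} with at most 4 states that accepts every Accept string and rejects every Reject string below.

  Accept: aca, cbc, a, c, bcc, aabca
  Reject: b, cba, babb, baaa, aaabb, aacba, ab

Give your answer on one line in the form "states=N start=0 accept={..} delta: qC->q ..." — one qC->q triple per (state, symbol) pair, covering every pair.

states=2 start=0 accept={0} delta: 0a->0 0b->1 0c->0 1a->1 1b->1 1c->0

Grow the machine one transition at a time. Run the examples from 0; the earliest place one falls off (shortest prefix, ties alphabetical) gets sent to the lowest-numbered state that keeps every Accept/Reject pair distinguishable — a pair clashes when both reach the same state with identical unread suffix — and to a fresh state only if none does.
a: 0a undefined. 0a->0: ok.
b: 0b undefined. 0b->0: no, a/b meet in 0. Open state 1: 0b->1.
c: 0c undefined. 0c->0: ok.
ba: 1a undefined. 1a->0: no, aca/cba meet in 0. 1a->1: ok.
bc: 1c undefined. 1c->0: ok.
bab: 1b undefined. 1b->0: no, aca/aaabb meet in 0. 1b->1: ok.
All examples now run through 2 states with every (state, symbol) defined. Accept strings end in {0}, Reject strings end in {1}; accept={0}.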